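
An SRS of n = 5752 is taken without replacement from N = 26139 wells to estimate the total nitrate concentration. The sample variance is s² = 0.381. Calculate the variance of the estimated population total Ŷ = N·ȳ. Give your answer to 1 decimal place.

Var(Ŷ) = N²·Var(ȳ) = N²·(1 − n/N)·s²/n.
f = 5752/26139 = 0.22005432; Var(ȳ) = 0.77994568·0.381/5752 = 5.1661909 × 10^-5.
Var(Ŷ) = 26139² · (5.1661909 × 10^-5) = 35297.861.

35297.9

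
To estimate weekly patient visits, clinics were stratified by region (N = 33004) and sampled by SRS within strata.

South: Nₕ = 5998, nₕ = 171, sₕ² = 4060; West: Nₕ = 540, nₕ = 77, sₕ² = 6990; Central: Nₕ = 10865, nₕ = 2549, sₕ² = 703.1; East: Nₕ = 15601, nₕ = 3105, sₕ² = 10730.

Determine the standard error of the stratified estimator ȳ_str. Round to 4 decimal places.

Var(ȳ_str) = Σₕ Wₕ²(1 − fₕ)sₕ²/nₕ with Wₕ = Nₕ/N, N = 33004.
South: Wₕ = 0.18173555; term = 0.18173555²·(1 − 0.02850950)·4060/171 = 0.76181277.
West: Wₕ = 0.01636165; term = 0.01636165²·(1 − 0.14259259)·6990/77 = 0.020836657.
Central: Wₕ = 0.32920252; term = 0.32920252²·(1 − 0.23460653)·703.1/2549 = 0.022880121.
East: Wₕ = 0.47270028; term = 0.47270028²·(1 − 0.19902570)·10730/3105 = 0.61848392.
Sum = 1.4240135.
SE = √(1.4240135) = 1.1933.

1.1933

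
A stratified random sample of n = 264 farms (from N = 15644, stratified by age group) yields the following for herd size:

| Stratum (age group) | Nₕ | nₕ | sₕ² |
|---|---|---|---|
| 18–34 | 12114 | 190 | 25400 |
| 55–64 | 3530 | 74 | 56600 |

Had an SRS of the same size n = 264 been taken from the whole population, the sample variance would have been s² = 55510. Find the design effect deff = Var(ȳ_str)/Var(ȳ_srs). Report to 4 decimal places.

Var(ȳ_str) = Σ Wₕ²(1−fₕ)sₕ²/nₕ with Wₕ = Nₕ/15644:
  18–34: (12114/15644)²·(1−190/12114)·25400/190 = 78.903095
  55–64: (3530/15644)²·(1−74/3530)·56600/74 = 38.12743
  → Var(ȳ_str) = 117.03053.
Var(ȳ_srs) = (1 − 264/15644)·55510/264 = 206.71683.
deff = 117.03053 / 206.71683 = 0.5661.

0.5661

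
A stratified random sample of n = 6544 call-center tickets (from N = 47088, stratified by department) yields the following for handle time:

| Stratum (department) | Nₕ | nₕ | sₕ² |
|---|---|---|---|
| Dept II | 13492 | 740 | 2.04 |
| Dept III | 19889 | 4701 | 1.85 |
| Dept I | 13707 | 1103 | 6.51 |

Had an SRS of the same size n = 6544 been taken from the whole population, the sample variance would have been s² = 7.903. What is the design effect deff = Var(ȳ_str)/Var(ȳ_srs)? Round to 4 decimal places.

Var(ȳ_str) = Σ Wₕ²(1−fₕ)sₕ²/nₕ with Wₕ = Nₕ/47088:
  Dept II: (13492/47088)²·(1−740/13492)·2.04/740 = 2.1391074 × 10^-4
  Dept III: (19889/47088)²·(1−4701/19889)·1.85/4701 = 5.3613545 × 10^-5
  Dept I: (13707/47088)²·(1−1103/13707)·6.51/1103 = 4.5987076 × 10^-4
  → Var(ȳ_str) = 7.2739505 × 10^-4.
Var(ȳ_srs) = (1 − 6544/47088)·7.903/6544 = 0.0010398365.
deff = (7.2739505 × 10^-4) / 0.0010398365 = 0.6995.

0.6995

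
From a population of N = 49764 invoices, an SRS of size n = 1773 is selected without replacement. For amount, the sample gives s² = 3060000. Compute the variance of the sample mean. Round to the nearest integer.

Under SRS without replacement, Var(ȳ) = (1 − f)·s²/n with f = n/N = 1773/49764 = 0.03562816.
Var(ȳ) = (1 − 0.03562816)·3060000/1773 = 0.96437184·1725.8883 = 1664.3981.

1664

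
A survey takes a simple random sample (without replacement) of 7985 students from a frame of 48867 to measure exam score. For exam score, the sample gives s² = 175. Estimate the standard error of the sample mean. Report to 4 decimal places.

Under SRS without replacement, Var(ȳ) = (1 − f)·s²/n with f = n/N = 7985/48867 = 0.16340271.
Var(ȳ) = (1 − 0.16340271)·175/7985 = 0.83659729·0.021916093 = 0.018334944.
SE(ȳ) = √(0.018334944) = 0.1354.

0.1354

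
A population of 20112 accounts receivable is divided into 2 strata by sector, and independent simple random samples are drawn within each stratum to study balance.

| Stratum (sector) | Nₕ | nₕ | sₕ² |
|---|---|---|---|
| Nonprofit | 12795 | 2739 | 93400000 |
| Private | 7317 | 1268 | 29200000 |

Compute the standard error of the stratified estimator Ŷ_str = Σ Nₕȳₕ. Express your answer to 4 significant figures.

Var(Ŷ_str) = Σₕ Nₕ²(1 − fₕ)sₕ²/nₕ.
Nonprofit: 12795²·(1 − 2739/12795)·93400000/2739 = 4.387533 × 10^12.
Private: 7317²·(1 − 1268/7317)·29200000/1268 = 1.0192489 × 10^12.
Sum = 5.4067819 × 10^12.
SE = √(5.4067819 × 10^12) = 2.325 × 10^6.

2.325 × 10^6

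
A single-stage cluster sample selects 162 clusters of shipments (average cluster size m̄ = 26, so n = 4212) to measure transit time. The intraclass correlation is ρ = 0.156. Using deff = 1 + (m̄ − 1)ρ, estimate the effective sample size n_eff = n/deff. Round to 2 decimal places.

859.59

deff = 1 + (26 − 1)·0.156 = 1 + 3.9 = 4.9.
n_eff = 4212 / 4.9 = 859.59.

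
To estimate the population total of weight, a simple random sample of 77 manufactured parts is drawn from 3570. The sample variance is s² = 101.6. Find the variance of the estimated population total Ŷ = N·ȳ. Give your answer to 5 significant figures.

Var(Ŷ) = N²·Var(ȳ) = N²·(1 − n/N)·s²/n.
f = 77/3570 = 0.02156863; Var(ȳ) = 0.97843137·101.6/77 = 1.2910211.
Var(Ŷ) = 3570² · 1.2910211 = 1.6453935 × 10^7.

1.6454 × 10^7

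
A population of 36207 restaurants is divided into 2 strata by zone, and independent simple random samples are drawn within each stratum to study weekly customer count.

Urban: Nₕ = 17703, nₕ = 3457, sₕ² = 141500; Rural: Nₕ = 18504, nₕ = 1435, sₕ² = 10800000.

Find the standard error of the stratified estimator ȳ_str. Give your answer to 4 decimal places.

42.6748

Var(ȳ_str) = Σₕ Wₕ²(1 − fₕ)sₕ²/nₕ with Wₕ = Nₕ/N, N = 36207.
Urban: Wₕ = 0.48893860; term = 0.48893860²·(1 − 0.19527764)·141500/3457 = 7.8742969.
Rural: Wₕ = 0.51106140; term = 0.51106140²·(1 − 0.07755080)·10800000/1435 = 1813.2616.
Sum = 1821.1359.
SE = √(1821.1359) = 42.6748.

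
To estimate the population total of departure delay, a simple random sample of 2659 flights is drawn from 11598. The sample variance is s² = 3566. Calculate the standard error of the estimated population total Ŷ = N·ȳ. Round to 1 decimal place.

Var(Ŷ) = N²·Var(ȳ) = N²·(1 − n/N)·s²/n.
f = 2659/11598 = 0.22926367; Var(ȳ) = 0.77073633·3566/2659 = 1.0336389.
Var(Ŷ) = 11598² · 1.0336389 = 1.3903849 × 10^8.
SE(Ŷ) = √(1.3903849 × 10^8) = 11791.5.

11791.5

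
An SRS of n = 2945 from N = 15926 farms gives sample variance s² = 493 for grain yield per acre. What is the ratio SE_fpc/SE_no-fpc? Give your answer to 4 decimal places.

0.9028

f = n/N = 2945/15926 = 0.18491774.
SE_no-fpc = √(s²/n) = 0.40914836; SE_fpc = √((1−f)s²/n) = 0.36938693.
Ratio = √(1−f) = 0.90281906.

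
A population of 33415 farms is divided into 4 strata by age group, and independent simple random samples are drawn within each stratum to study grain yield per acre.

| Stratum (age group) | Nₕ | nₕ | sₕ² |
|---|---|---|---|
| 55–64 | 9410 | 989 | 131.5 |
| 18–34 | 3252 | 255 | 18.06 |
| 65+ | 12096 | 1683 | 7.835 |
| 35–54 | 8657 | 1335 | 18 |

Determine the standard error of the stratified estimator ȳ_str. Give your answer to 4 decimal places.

0.1065

Var(ȳ_str) = Σₕ Wₕ²(1 − fₕ)sₕ²/nₕ with Wₕ = Nₕ/N, N = 33415.
55–64: Wₕ = 0.28161006; term = 0.28161006²·(1 − 0.10510096)·131.5/989 = 0.0094362583.
18–34: Wₕ = 0.09732156; term = 0.09732156²·(1 − 0.07841328)·18.06/255 = 6.1820415 × 10^-4.
65+: Wₕ = 0.36199312; term = 0.36199312²·(1 − 0.13913690)·7.835/1683 = 5.2515753 × 10^-4.
35–54: Wₕ = 0.25907527; term = 0.25907527²·(1 − 0.15421047)·18/1335 = 7.6542995 × 10^-4.
Sum = 0.01134505.
SE = √(0.01134505) = 0.1065.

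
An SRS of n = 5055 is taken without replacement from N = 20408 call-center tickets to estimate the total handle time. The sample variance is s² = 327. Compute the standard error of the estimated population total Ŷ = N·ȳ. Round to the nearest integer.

4502

Var(Ŷ) = N²·Var(ȳ) = N²·(1 − n/N)·s²/n.
f = 5055/20408 = 0.24769698; Var(ȳ) = 0.75230302·327/5055 = 0.048665299.
Var(Ŷ) = 20408² · 0.048665299 = 2.0268438 × 10^7.
SE(Ŷ) = √(2.0268438 × 10^7) = 4502.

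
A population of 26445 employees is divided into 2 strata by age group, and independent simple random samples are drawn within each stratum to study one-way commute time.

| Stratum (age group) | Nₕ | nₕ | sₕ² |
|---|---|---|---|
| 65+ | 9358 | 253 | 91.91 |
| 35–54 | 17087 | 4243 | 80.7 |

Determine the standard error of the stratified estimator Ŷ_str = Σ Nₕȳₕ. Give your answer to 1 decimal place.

5926.8

Var(Ŷ_str) = Σₕ Nₕ²(1 − fₕ)sₕ²/nₕ.
65+: 9358²·(1 − 253/9358)·91.91/253 = 3.0953177 × 10^7.
35–54: 17087²·(1 − 4243/17087)·80.7/4243 = 4.1741362 × 10^6.
Sum = 3.5127313 × 10^7.
SE = √(3.5127313 × 10^7) = 5926.8.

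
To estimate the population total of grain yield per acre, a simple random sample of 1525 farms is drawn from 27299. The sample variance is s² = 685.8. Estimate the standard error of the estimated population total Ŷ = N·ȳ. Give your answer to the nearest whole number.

17788

Var(Ŷ) = N²·Var(ȳ) = N²·(1 − n/N)·s²/n.
f = 1525/27299 = 0.05586285; Var(ȳ) = 0.94413715·685.8/1525 = 0.42458312.
Var(Ŷ) = 27299² · 0.42458312 = 3.1641437 × 10^8.
SE(Ŷ) = √(3.1641437 × 10^8) = 17788.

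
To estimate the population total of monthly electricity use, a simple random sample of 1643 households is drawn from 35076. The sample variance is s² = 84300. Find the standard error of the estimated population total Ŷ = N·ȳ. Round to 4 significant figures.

245300

Var(Ŷ) = N²·Var(ȳ) = N²·(1 − n/N)·s²/n.
f = 1643/35076 = 0.04684114; Var(ȳ) = 0.95315886·84300/1643 = 48.905229.
Var(Ŷ) = 35076² · 48.905229 = 6.0169364 × 10^10.
SE(Ŷ) = √(6.0169364 × 10^10) = 245300.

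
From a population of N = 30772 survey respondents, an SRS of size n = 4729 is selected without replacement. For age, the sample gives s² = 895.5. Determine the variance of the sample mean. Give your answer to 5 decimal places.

0.16026

Under SRS without replacement, Var(ȳ) = (1 − f)·s²/n with f = n/N = 4729/30772 = 0.15367867.
Var(ȳ) = (1 − 0.15367867)·895.5/4729 = 0.84632133·0.1893635 = 0.16026237.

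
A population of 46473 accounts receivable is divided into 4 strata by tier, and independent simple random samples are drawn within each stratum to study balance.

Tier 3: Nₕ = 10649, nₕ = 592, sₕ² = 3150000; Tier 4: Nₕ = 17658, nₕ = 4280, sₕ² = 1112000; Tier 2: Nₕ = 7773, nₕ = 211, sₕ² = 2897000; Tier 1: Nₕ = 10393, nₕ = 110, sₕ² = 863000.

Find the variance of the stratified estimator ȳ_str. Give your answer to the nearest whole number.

1054

Var(ȳ_str) = Σₕ Wₕ²(1 − fₕ)sₕ²/nₕ with Wₕ = Nₕ/N, N = 46473.
Tier 3: Wₕ = 0.22914380; term = 0.22914380²·(1 − 0.05559207)·3150000/592 = 263.85462.
Tier 4: Wₕ = 0.37996256; term = 0.37996256²·(1 − 0.24238306)·1112000/4280 = 28.417921.
Tier 2: Wₕ = 0.16725841; term = 0.16725841²·(1 − 0.02714525)·2897000/211 = 373.67149.
Tier 1: Wₕ = 0.22363523; term = 0.22363523²·(1 − 0.01058405)·863000/110 = 388.2196.
Sum = 1054.1636.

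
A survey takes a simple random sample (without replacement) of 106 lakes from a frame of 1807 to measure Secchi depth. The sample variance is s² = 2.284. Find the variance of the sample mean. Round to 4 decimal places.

0.0203

Under SRS without replacement, Var(ȳ) = (1 − f)·s²/n with f = n/N = 106/1807 = 0.05866076.
Var(ȳ) = (1 − 0.05866076)·2.284/106 = 0.94133924·0.02154717 = 0.020283196.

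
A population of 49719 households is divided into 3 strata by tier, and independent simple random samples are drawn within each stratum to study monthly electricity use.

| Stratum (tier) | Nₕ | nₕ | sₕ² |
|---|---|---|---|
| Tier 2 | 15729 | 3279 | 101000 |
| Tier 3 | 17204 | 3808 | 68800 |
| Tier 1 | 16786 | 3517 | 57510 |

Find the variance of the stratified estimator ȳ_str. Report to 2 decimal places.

5.60

Var(ȳ_str) = Σₕ Wₕ²(1 − fₕ)sₕ²/nₕ with Wₕ = Nₕ/N, N = 49719.
Tier 2: Wₕ = 0.31635793; term = 0.31635793²·(1 − 0.20846843)·101000/3279 = 2.4400889.
Tier 3: Wₕ = 0.34602466; term = 0.34602466²·(1 − 0.22134387)·68800/3808 = 1.6844235.
Tier 1: Wₕ = 0.33761741; term = 0.33761741²·(1 − 0.20951984)·57510/3517 = 1.4733694.
Sum = 5.5978818.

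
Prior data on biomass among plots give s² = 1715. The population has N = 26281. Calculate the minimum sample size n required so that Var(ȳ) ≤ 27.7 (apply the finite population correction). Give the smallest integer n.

Without fpc, n₀ = s²/D = 1715/27.7 = 61.9134.
With fpc, (1 − n/N)·s²/n ≤ D requires n ≥ n₀/(1 + n₀/N) = 61.9134/(1 + 61.9134/26281) = 61.7679.
Rounding up, n = 62.

62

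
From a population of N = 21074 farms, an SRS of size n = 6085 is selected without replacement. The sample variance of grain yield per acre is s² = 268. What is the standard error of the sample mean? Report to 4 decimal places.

Under SRS without replacement, Var(ȳ) = (1 − f)·s²/n with f = n/N = 6085/21074 = 0.28874442.
Var(ȳ) = (1 − 0.28874442)·268/6085 = 0.71125558·0.044042728 = 0.031325636.
SE(ȳ) = √(0.031325636) = 0.1770.

0.1770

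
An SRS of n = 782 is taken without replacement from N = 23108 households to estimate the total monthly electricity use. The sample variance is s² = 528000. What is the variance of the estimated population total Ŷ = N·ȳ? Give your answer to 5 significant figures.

Var(Ŷ) = N²·Var(ȳ) = N²·(1 − n/N)·s²/n.
f = 782/23108 = 0.03384109; Var(ȳ) = 0.96615891·528000/782 = 652.34259.
Var(Ŷ) = 23108² · 652.34259 = 3.4833768 × 10^11.

3.4834 × 10^11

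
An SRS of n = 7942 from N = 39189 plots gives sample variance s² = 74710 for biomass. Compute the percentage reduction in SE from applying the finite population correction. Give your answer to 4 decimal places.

f = n/N = 7942/39189 = 0.20265891.
SE_no-fpc = √(s²/n) = 3.0670752; SE_fpc = √((1−f)s²/n) = 2.7387129.
Ratio = √(1−f) = 0.89293958. Reduction = 100·(1 − 0.89293958) = 10.7060%.

10.7060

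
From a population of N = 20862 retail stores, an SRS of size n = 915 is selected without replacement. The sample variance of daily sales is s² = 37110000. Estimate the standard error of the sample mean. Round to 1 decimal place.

196.9

Under SRS without replacement, Var(ȳ) = (1 − f)·s²/n with f = n/N = 915/20862 = 0.04385965.
Var(ȳ) = (1 − 0.04385965)·37110000/915 = 0.95614035·40557.377 = 38778.545.
SE(ȳ) = √(38778.545) = 196.9.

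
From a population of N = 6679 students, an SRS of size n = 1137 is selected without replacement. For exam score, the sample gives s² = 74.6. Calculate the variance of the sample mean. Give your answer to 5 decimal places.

Under SRS without replacement, Var(ȳ) = (1 − f)·s²/n with f = n/N = 1137/6679 = 0.17023507.
Var(ȳ) = (1 − 0.17023507)·74.6/1137 = 0.82976493·0.065611258 = 0.054441921.

0.05444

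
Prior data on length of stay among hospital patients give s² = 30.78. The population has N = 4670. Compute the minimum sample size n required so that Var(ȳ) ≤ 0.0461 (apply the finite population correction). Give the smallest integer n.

Without fpc, n₀ = s²/D = 30.78/0.0461 = 667.6790.
With fpc, (1 − n/N)·s²/n ≤ D requires n ≥ n₀/(1 + n₀/N) = 667.6790/(1 + 667.6790/4670) = 584.1604.
Rounding up, n = 585.

585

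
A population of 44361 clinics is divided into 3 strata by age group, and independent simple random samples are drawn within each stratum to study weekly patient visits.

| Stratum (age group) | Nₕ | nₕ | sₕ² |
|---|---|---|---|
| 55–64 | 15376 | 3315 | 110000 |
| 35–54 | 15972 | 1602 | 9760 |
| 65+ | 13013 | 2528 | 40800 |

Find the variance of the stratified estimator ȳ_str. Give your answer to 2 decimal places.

Var(ȳ_str) = Σₕ Wₕ²(1 − fₕ)sₕ²/nₕ with Wₕ = Nₕ/N, N = 44361.
55–64: Wₕ = 0.34661076; term = 0.34661076²·(1 − 0.21559573)·110000/3315 = 3.1270382.
35–54: Wₕ = 0.36004599; term = 0.36004599²·(1 − 0.10030053)·9760/1602 = 0.71055994.
65+: Wₕ = 0.29334325; term = 0.29334325²·(1 − 0.19426727)·40800/2528 = 1.1189903.
Sum = 4.9565884.

4.96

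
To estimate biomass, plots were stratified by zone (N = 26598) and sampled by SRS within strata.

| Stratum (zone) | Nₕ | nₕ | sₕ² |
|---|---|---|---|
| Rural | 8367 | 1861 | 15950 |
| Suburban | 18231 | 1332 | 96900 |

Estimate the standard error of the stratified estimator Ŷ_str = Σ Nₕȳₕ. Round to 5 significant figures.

151260

Var(Ŷ_str) = Σₕ Nₕ²(1 − fₕ)sₕ²/nₕ.
Rural: 8367²·(1 − 1861/8367)·15950/1861 = 4.6654994 × 10^8.
Suburban: 18231²·(1 − 1332/18231)·96900/1332 = 2.2412539 × 10^10.
Sum = 2.2879089 × 10^10.
SE = √(2.2879089 × 10^10) = 151260.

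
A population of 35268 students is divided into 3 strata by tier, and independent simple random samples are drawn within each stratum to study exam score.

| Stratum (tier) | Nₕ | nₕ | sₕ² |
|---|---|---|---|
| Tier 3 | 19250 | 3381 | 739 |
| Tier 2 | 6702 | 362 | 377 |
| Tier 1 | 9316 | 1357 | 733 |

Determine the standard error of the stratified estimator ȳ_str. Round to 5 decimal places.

Var(ȳ_str) = Σₕ Wₕ²(1 − fₕ)sₕ²/nₕ with Wₕ = Nₕ/N, N = 35268.
Tier 3: Wₕ = 0.54582057; term = 0.54582057²·(1 − 0.17563636)·739/3381 = 0.053680666.
Tier 2: Wₕ = 0.19003062; term = 0.19003062²·(1 − 0.05401373)·377/362 = 0.035576629.
Tier 1: Wₕ = 0.26414880; term = 0.26414880²·(1 − 0.14566337)·733/1357 = 0.032199598.
Sum = 0.12145689.
SE = √(0.12145689) = 0.34851.

0.34851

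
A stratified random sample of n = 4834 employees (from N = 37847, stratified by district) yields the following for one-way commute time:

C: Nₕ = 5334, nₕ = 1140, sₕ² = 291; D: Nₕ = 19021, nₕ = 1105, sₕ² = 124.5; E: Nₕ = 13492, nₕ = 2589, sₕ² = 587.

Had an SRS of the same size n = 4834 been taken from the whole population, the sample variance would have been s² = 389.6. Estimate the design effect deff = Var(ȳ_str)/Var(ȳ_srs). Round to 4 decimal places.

Var(ȳ_str) = Σ Wₕ²(1−fₕ)sₕ²/nₕ with Wₕ = Nₕ/37847:
  C: (5334/37847)²·(1−1140/5334)·291/1140 = 0.0039866366
  D: (19021/37847)²·(1−1105/19021)·124.5/1105 = 0.026805169
  E: (13492/37847)²·(1−2589/13492)·587/2589 = 0.023284423
  → Var(ȳ_str) = 0.054076229.
Var(ȳ_srs) = (1 − 4834/37847)·389.6/4834 = 0.070301701.
deff = 0.054076229 / 0.070301701 = 0.7692.

0.7692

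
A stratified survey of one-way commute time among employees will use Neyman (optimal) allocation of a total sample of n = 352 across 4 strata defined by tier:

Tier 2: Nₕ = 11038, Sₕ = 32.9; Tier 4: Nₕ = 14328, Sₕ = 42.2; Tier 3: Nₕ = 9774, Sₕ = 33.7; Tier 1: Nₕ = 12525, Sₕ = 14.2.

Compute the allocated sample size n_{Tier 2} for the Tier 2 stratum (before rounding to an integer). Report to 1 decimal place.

Neyman allocation: nₕ = n·NₕSₕ / Σⱼ NⱼSⱼ.
Σ NⱼSⱼ = 11038·32.9 + 14328·42.2 + 9774·33.7 + 12525·14.2 = 1.4750306 × 10^6.
n_{Tier 2} = 352·11038·32.9 / (1.4750306 × 10^6) = 86.7.

86.7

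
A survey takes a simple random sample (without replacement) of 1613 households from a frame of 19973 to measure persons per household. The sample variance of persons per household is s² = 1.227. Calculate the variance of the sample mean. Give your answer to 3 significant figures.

Under SRS without replacement, Var(ȳ) = (1 − f)·s²/n with f = n/N = 1613/19973 = 0.08075902.
Var(ȳ) = (1 − 0.08075902)·1.227/1613 = 0.91924098·7.6069436 × 10^-4 = 6.9926142 × 10^-4.

6.99 × 10^-4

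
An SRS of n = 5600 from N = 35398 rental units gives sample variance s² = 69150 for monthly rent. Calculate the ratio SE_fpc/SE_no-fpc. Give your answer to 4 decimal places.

0.9175

f = n/N = 5600/35398 = 0.15820103.
SE_no-fpc = √(s²/n) = 3.5140026; SE_fpc = √((1−f)s²/n) = 3.2240834.
Ratio = √(1−f) = 0.91749603.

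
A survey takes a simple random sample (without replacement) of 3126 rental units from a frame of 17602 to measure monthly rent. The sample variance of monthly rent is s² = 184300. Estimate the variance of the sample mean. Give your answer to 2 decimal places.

48.49

Under SRS without replacement, Var(ȳ) = (1 − f)·s²/n with f = n/N = 3126/17602 = 0.17759346.
Var(ȳ) = (1 − 0.17759346)·184300/3126 = 0.82240654·58.957134 = 48.486733.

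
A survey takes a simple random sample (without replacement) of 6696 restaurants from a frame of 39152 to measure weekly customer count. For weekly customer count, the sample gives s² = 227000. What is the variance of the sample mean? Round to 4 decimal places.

28.1029

Under SRS without replacement, Var(ȳ) = (1 − f)·s²/n with f = n/N = 6696/39152 = 0.17102575.
Var(ȳ) = (1 − 0.17102575)·227000/6696 = 0.82897425·33.900836 = 28.102921.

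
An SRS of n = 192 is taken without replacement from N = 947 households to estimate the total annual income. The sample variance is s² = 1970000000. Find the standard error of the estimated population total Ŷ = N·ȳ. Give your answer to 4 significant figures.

Var(Ŷ) = N²·Var(ȳ) = N²·(1 − n/N)·s²/n.
f = 192/947 = 0.20274551; Var(ȳ) = 0.79725449·1970000000/192 = 8.1801632 × 10^6.
Var(Ŷ) = 947² · (8.1801632 × 10^6) = 7.336044 × 10^12.
SE(Ŷ) = √(7.336044 × 10^12) = 2.709 × 10^6.

2.709 × 10^6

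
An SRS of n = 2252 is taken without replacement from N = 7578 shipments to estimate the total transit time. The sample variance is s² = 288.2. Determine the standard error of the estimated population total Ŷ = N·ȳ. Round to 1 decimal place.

Var(Ŷ) = N²·Var(ȳ) = N²·(1 − n/N)·s²/n.
f = 2252/7578 = 0.29717604; Var(ȳ) = 0.70282396·288.2/2252 = 0.08994399.
Var(Ŷ) = 7578² · 0.08994399 = 5.1651311 × 10^6.
SE(Ŷ) = √(5.1651311 × 10^6) = 2272.7.

2272.7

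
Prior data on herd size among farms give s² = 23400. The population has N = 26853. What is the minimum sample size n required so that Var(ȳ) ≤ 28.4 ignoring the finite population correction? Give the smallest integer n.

824

Without fpc, n₀ = s²/D = 23400/28.4 = 823.9437.
Rounding up, n = 824.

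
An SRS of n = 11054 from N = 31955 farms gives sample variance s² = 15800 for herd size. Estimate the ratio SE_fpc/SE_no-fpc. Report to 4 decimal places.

f = n/N = 11054/31955 = 0.34592396.
SE_no-fpc = √(s²/n) = 1.1955529; SE_fpc = √((1−f)s²/n) = 0.96690306.
Ratio = √(1−f) = 0.80874968.

0.8087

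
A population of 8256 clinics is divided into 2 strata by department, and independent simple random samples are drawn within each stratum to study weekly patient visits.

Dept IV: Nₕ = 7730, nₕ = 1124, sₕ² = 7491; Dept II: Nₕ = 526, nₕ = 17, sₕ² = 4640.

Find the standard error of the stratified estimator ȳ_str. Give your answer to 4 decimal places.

Var(ȳ_str) = Σₕ Wₕ²(1 − fₕ)sₕ²/nₕ with Wₕ = Nₕ/N, N = 8256.
Dept IV: Wₕ = 0.93628876; term = 0.93628876²·(1 − 0.14540750)·7491/1124 = 4.9928921.
Dept II: Wₕ = 0.06371124; term = 0.06371124²·(1 − 0.03231939)·4640/17 = 1.0720949.
Sum = 6.064987.
SE = √(6.064987) = 2.4627.

2.4627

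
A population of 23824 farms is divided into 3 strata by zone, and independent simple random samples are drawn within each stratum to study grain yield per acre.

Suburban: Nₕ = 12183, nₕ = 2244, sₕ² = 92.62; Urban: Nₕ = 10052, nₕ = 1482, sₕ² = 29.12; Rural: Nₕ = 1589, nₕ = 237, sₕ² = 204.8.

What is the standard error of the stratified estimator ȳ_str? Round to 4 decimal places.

0.1227

Var(ȳ_str) = Σₕ Wₕ²(1 − fₕ)sₕ²/nₕ with Wₕ = Nₕ/N, N = 23824.
Suburban: Wₕ = 0.51137508; term = 0.51137508²·(1 − 0.18419109)·92.62/2244 = 0.0088054083.
Urban: Wₕ = 0.42192747; term = 0.42192747²·(1 − 0.14743335)·29.12/1482 = 0.002982271.
Rural: Wₕ = 0.06669745; term = 0.06669745²·(1 − 0.14915041)·204.8/237 = 0.0032707913.
Sum = 0.015058471.
SE = √(0.015058471) = 0.1227.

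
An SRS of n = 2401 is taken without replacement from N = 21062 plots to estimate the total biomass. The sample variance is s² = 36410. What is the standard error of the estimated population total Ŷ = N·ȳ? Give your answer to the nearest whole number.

77203

Var(Ŷ) = N²·Var(ȳ) = N²·(1 − n/N)·s²/n.
f = 2401/21062 = 0.11399677; Var(ȳ) = 0.88600323·36410/2401 = 13.435809.
Var(Ŷ) = 21062² · 13.435809 = 5.9602303 × 10^9.
SE(Ŷ) = √(5.9602303 × 10^9) = 77203.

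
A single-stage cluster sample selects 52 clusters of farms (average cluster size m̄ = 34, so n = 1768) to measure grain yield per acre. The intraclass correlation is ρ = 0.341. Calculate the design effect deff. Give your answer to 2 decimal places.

deff = 1 + (34 − 1)·0.341 = 1 + 11.253 = 12.253.

12.25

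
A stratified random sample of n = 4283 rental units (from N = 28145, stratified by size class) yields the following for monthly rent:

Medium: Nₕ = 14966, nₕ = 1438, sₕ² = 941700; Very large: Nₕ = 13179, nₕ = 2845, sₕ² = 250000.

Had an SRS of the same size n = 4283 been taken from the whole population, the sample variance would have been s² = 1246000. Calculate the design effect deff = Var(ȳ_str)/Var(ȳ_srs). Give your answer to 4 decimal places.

Var(ȳ_str) = Σ Wₕ²(1−fₕ)sₕ²/nₕ with Wₕ = Nₕ/28145:
  Medium: (14966/28145)²·(1−1438/14966)·941700/1438 = 167.37497
  Very large: (13179/28145)²·(1−2845/13179)·250000/2845 = 15.107971
  → Var(ȳ_str) = 182.48294.
Var(ȳ_srs) = (1 − 4283/28145)·1246000/4283 = 246.64684.
deff = 182.48294 / 246.64684 = 0.7399.

0.7399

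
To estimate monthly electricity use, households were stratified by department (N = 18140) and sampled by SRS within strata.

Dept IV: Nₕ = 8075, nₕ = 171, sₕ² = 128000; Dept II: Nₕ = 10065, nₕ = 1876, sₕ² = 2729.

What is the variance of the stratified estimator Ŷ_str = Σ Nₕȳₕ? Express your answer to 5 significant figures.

4.7895 × 10^10

Var(Ŷ_str) = Σₕ Nₕ²(1 − fₕ)sₕ²/nₕ.
Dept IV: 8075²·(1 − 171/8075)·128000/171 = 4.7775289 × 10^10.
Dept II: 10065²·(1 − 1876/10065)·2729/1876 = 1.1989894 × 10^8.
Sum = 4.7895188 × 10^10.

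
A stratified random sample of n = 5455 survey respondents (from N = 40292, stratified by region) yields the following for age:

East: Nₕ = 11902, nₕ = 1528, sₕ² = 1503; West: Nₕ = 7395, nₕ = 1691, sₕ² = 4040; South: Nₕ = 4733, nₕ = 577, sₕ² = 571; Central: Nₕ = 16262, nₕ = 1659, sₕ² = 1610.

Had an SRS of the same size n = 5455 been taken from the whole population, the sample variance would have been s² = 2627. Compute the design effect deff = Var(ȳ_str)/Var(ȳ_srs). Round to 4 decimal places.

0.6985

Var(ȳ_str) = Σ Wₕ²(1−fₕ)sₕ²/nₕ with Wₕ = Nₕ/40292:
  East: (11902/40292)²·(1−1528/11902)·1503/1528 = 0.074810777
  West: (7395/40292)²·(1−1691/7395)·4040/1691 = 0.062075153
  South: (4733/40292)²·(1−577/4733)·571/577 = 0.011990428
  Central: (16262/40292)²·(1−1659/16262)·1610/1659 = 0.14195735
  → Var(ȳ_str) = 0.29083371.
Var(ȳ_srs) = (1 − 5455/40292)·2627/5455 = 0.41637749.
deff = 0.29083371 / 0.41637749 = 0.6985.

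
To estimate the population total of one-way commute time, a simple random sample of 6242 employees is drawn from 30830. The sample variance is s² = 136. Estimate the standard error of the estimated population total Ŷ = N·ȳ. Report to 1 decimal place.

Var(Ŷ) = N²·Var(ȳ) = N²·(1 − n/N)·s²/n.
f = 6242/30830 = 0.20246513; Var(ȳ) = 0.79753487·136/6242 = 0.017376601.
Var(Ŷ) = 30830² · 0.017376601 = 1.6516266 × 10^7.
SE(Ŷ) = √(1.6516266 × 10^7) = 4064.0.

4064.0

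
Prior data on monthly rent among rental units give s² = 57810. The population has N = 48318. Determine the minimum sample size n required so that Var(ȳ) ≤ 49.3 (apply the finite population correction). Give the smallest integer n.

1145

Without fpc, n₀ = s²/D = 57810/49.3 = 1172.6166.
With fpc, (1 − n/N)·s²/n ≤ D requires n ≥ n₀/(1 + n₀/N) = 1172.6166/(1 + 1172.6166/48318) = 1144.8330.
Rounding up, n = 1145.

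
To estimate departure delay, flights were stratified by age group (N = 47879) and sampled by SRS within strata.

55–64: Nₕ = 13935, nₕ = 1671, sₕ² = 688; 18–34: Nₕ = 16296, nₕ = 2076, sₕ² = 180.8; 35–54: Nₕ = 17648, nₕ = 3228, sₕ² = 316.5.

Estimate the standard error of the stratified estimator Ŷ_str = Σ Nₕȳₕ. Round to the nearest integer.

Var(Ŷ_str) = Σₕ Nₕ²(1 − fₕ)sₕ²/nₕ.
55–64: 13935²·(1 − 1671/13935)·688/1671 = 7.0364095 × 10^7.
18–34: 16296²·(1 − 2076/16296)·180.8/2076 = 2.0181419 × 10^7.
35–54: 17648²·(1 − 3228/17648)·316.5/3228 = 2.4951746 × 10^7.
Sum = 1.1549726 × 10^8.
SE = √(1.1549726 × 10^8) = 10747.

10747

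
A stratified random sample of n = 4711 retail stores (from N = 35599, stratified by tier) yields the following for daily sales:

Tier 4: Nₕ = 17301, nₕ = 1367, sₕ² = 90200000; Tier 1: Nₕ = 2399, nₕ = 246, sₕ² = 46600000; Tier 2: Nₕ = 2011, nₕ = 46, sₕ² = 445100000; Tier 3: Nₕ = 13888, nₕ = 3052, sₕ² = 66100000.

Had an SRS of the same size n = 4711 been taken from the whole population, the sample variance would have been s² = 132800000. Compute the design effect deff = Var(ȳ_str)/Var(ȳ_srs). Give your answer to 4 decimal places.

1.9571

Var(ȳ_str) = Σ Wₕ²(1−fₕ)sₕ²/nₕ with Wₕ = Nₕ/35599:
  Tier 4: (17301/35599)²·(1−1367/17301)·90200000/1367 = 14353.521
  Tier 1: (2399/35599)²·(1−246/2399)·46600000/246 = 772.05722
  Tier 2: (2011/35599)²·(1−46/2011)·445100000/46 = 30171.631
  Tier 3: (13888/35599)²·(1−3052/13888)·66100000/3052 = 2571.8761
  → Var(ȳ_str) = 47869.085.
Var(ȳ_srs) = (1 − 4711/35599)·132800000/4711 = 24458.902.
deff = 47869.085 / 24458.902 = 1.9571.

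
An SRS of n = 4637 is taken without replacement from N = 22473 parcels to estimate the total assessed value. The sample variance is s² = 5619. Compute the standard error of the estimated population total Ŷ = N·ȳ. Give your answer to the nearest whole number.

Var(Ŷ) = N²·Var(ȳ) = N²·(1 − n/N)·s²/n.
f = 4637/22473 = 0.20633649; Var(ȳ) = 0.79366351·5619/4637 = 0.96174148.
Var(Ŷ) = 22473² · 0.96174148 = 4.8571381 × 10^8.
SE(Ŷ) = √(4.8571381 × 10^8) = 22039.

22039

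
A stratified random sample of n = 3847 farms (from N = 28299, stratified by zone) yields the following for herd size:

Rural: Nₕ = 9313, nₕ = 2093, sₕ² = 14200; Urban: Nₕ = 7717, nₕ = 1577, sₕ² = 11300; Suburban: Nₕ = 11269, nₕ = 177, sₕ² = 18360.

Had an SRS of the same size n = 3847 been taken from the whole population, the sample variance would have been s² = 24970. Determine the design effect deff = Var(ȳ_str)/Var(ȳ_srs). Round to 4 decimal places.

Var(ȳ_str) = Σ Wₕ²(1−fₕ)sₕ²/nₕ with Wₕ = Nₕ/28299:
  Rural: (9313/28299)²·(1−2093/9313)·14200/2093 = 0.56964428
  Urban: (7717/28299)²·(1−1577/7717)·11300/1577 = 0.42395664
  Suburban: (11269/28299)²·(1−177/11269)·18360/177 = 16.19021
  → Var(ȳ_str) = 17.183811.
Var(ȳ_srs) = (1 − 3847/28299)·24970/3847 = 5.6084087.
deff = 17.183811 / 5.6084087 = 3.0639.

3.0639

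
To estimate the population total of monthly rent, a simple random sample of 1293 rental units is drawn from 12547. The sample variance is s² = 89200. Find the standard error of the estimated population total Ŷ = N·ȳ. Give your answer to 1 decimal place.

Var(Ŷ) = N²·Var(ȳ) = N²·(1 − n/N)·s²/n.
f = 1293/12547 = 0.10305252; Var(ȳ) = 0.89694748·89200/1293 = 61.877583.
Var(Ŷ) = 12547² · 61.877583 = 9.7412152 × 10^9.
SE(Ŷ) = √(9.7412152 × 10^9) = 98697.6.

98697.6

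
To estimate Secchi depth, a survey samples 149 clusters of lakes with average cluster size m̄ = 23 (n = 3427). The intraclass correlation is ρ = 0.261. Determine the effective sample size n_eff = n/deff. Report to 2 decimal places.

deff = 1 + (23 − 1)·0.261 = 1 + 5.742 = 6.742.
n_eff = 3427 / 6.742 = 508.31.

508.31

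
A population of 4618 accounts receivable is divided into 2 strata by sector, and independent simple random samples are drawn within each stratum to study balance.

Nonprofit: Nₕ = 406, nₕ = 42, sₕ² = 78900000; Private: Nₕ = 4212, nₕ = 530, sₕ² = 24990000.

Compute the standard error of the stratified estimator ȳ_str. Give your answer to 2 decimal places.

Var(ȳ_str) = Σₕ Wₕ²(1 − fₕ)sₕ²/nₕ with Wₕ = Nₕ/N, N = 4618.
Nonprofit: Wₕ = 0.08791685; term = 0.08791685²·(1 − 0.10344828)·78900000/42 = 13018.09.
Private: Wₕ = 0.91208315; term = 0.91208315²·(1 − 0.12583096)·24990000/530 = 34288.989.
Sum = 47307.079.
SE = √(47307.079) = 217.50.

217.50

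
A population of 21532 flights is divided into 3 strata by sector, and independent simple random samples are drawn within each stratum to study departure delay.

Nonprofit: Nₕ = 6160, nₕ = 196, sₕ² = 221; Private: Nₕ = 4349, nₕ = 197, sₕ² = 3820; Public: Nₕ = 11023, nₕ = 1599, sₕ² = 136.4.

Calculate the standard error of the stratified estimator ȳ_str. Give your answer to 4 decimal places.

0.9293

Var(ȳ_str) = Σₕ Wₕ²(1 − fₕ)sₕ²/nₕ with Wₕ = Nₕ/N, N = 21532.
Nonprofit: Wₕ = 0.28608583; term = 0.28608583²·(1 − 0.03181818)·221/196 = 0.0893482.
Private: Wₕ = 0.20197845; term = 0.20197845²·(1 − 0.04529777)·3820/197 = 0.75522289.
Public: Wₕ = 0.51193572; term = 0.51193572²·(1 − 0.14506033)·136.4/1599 = 0.019113149.
Sum = 0.86368424.
SE = √(0.86368424) = 0.9293.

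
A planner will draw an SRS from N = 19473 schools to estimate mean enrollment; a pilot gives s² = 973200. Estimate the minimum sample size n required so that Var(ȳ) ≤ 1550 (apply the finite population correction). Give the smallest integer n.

609

Without fpc, n₀ = s²/D = 973200/1550 = 627.8710.
With fpc, (1 − n/N)·s²/n ≤ D requires n ≥ n₀/(1 + n₀/N) = 627.8710/(1 + 627.8710/19473) = 608.2588.
Rounding up, n = 609.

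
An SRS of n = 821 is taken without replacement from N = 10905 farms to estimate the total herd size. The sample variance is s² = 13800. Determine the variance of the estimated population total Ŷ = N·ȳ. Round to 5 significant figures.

1.8484 × 10^9

Var(Ŷ) = N²·Var(ȳ) = N²·(1 − n/N)·s²/n.
f = 821/10905 = 0.07528657; Var(ȳ) = 0.92471343·13800/821 = 15.543295.
Var(Ŷ) = 10905² · 15.543295 = 1.8483935 × 10^9.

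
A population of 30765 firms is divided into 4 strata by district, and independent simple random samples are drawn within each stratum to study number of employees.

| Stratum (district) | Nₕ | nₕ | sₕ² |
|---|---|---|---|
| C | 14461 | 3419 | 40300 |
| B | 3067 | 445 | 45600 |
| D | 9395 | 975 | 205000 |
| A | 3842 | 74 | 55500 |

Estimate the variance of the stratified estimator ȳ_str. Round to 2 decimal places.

Var(ȳ_str) = Σₕ Wₕ²(1 − fₕ)sₕ²/nₕ with Wₕ = Nₕ/N, N = 30765.
C: Wₕ = 0.47004713; term = 0.47004713²·(1 − 0.23642902)·40300/3419 = 1.9885576.
B: Wₕ = 0.09969121; term = 0.09969121²·(1 − 0.14509292)·45600/445 = 0.87063767.
D: Wₕ = 0.30537949; term = 0.30537949²·(1 − 0.10377861)·205000/975 = 17.572934.
A: Wₕ = 0.12488217; term = 0.12488217²·(1 − 0.01926080)·55500/74 = 11.47138.
Sum = 31.903509.

31.90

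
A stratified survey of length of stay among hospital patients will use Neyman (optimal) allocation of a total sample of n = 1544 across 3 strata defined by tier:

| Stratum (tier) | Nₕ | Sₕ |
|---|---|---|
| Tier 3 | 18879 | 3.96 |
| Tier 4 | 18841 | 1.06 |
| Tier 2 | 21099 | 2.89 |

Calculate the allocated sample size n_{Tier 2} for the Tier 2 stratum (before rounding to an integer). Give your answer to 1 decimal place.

604.6

Neyman allocation: nₕ = n·NₕSₕ / Σⱼ NⱼSⱼ.
Σ NⱼSⱼ = 18879·3.96 + 18841·1.06 + 21099·2.89 = 155708.41.
n_{Tier 2} = 1544·21099·2.89 / 155708.41 = 604.6.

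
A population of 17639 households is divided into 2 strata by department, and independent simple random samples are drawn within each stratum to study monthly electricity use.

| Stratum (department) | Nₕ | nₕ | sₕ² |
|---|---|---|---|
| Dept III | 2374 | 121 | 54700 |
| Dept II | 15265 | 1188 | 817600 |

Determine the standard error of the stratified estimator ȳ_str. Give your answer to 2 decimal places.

Var(ȳ_str) = Σₕ Wₕ²(1 − fₕ)sₕ²/nₕ with Wₕ = Nₕ/N, N = 17639.
Dept III: Wₕ = 0.13458813; term = 0.13458813²·(1 − 0.05096883)·54700/121 = 7.7713406.
Dept II: Wₕ = 0.86541187; term = 0.86541187²·(1 − 0.07782509)·817600/1188 = 475.3171.
Sum = 483.08844.
SE = √(483.08844) = 21.98.

21.98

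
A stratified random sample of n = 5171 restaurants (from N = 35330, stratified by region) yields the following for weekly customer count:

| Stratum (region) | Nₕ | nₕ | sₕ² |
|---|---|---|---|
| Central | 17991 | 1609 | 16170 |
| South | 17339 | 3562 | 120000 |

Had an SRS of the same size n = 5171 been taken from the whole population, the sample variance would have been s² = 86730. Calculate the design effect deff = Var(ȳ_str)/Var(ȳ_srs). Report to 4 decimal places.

0.6160

Var(ȳ_str) = Σ Wₕ²(1−fₕ)sₕ²/nₕ with Wₕ = Nₕ/35330:
  Central: (17991/35330)²·(1−1609/17991)·16170/1609 = 2.3729519
  South: (17339/35330)²·(1−3562/17339)·120000/3562 = 6.4473131
  → Var(ȳ_str) = 8.820265.
Var(ȳ_srs) = (1 − 5171/35330)·86730/5171 = 14.31753.
deff = 8.820265 / 14.31753 = 0.6160.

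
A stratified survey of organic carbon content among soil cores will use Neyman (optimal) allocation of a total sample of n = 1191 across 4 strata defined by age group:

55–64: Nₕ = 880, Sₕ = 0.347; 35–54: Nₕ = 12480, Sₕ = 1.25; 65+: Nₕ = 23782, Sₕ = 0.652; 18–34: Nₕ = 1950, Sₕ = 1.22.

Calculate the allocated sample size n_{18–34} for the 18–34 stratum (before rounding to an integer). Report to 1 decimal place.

Neyman allocation: nₕ = n·NₕSₕ / Σⱼ NⱼSⱼ.
Σ NⱼSⱼ = 880·0.347 + 12480·1.25 + 23782·0.652 + 1950·1.22 = 33790.224.
n_{18–34} = 1191·1950·1.22 / 33790.224 = 83.9.

83.9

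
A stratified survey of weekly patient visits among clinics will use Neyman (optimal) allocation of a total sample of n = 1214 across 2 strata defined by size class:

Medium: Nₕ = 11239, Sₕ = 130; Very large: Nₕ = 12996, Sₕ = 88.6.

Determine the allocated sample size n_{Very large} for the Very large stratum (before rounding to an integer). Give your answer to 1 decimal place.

535.1

Neyman allocation: nₕ = n·NₕSₕ / Σⱼ NⱼSⱼ.
Σ NⱼSⱼ = 11239·130 + 12996·88.6 = 2.6125156 × 10^6.
n_{Very large} = 1214·12996·88.6 / (2.6125156 × 10^6) = 535.1.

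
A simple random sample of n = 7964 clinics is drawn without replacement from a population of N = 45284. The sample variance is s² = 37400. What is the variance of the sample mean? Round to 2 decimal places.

Under SRS without replacement, Var(ȳ) = (1 − f)·s²/n with f = n/N = 7964/45284 = 0.17586786.
Var(ȳ) = (1 − 0.17586786)·37400/7964 = 0.82413214·4.6961326 = 3.8702338.

3.87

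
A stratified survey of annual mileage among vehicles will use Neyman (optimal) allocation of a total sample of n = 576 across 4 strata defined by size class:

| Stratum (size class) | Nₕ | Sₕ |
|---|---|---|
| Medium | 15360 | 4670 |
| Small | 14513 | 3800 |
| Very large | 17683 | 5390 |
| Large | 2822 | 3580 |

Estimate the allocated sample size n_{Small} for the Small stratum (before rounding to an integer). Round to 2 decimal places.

136.75

Neyman allocation: nₕ = n·NₕSₕ / Σⱼ NⱼSⱼ.
Σ NⱼSⱼ = 15360·4670 + 14513·3800 + 17683·5390 + 2822·3580 = 2.3229473 × 10^8.
n_{Small} = 576·14513·3800 / (2.3229473 × 10^8) = 136.75.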